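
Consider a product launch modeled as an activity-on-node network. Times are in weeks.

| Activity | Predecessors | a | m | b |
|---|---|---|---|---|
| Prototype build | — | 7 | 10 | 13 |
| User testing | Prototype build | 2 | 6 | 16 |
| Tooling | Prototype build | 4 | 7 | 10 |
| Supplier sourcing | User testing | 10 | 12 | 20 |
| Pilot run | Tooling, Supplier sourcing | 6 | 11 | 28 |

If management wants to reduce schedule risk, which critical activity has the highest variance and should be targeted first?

te_Prototype build = (7 + 4·10 + 13)/6 = 60/6 = 10; σ²_Prototype build = ((13−7)/6)² = 1.000
te_User testing = (2 + 4·6 + 16)/6 = 42/6 = 7; σ²_User testing = ((16−2)/6)² = 5.444
te_Tooling = (4 + 4·7 + 10)/6 = 42/6 = 7; σ²_Tooling = ((10−4)/6)² = 1.000
te_Supplier sourcing = (10 + 4·12 + 20)/6 = 78/6 = 13; σ²_Supplier sourcing = ((20−10)/6)² = 2.778
te_Pilot run = (6 + 4·11 + 28)/6 = 78/6 = 13; σ²_Pilot run = ((28−6)/6)² = 13.444

Forward pass:
ES_Prototype build = 0; EF_Prototype build = 10
ES_User testing = 10; EF_User testing = 10+7 = 17
ES_Tooling = 10; EF_Tooling = 10+7 = 17
ES_Supplier sourcing = 17; EF_Supplier sourcing = 17+13 = 30
ES_Pilot run = max(EF_Tooling=17, EF_Supplier sourcing=30) = 30; EF_Pilot run = 30+13 = 43
Expected project duration μ = 43 weeks. Critical path: Prototype build → User testing → Supplier sourcing → Pilot run.

Variances on critical path: σ²_Prototype build=1.000, σ²_User testing=5.444, σ²_Supplier sourcing=2.778, σ²_Pilot run=13.444.
Largest is σ²_Pilot run = 13.444.

Pilot run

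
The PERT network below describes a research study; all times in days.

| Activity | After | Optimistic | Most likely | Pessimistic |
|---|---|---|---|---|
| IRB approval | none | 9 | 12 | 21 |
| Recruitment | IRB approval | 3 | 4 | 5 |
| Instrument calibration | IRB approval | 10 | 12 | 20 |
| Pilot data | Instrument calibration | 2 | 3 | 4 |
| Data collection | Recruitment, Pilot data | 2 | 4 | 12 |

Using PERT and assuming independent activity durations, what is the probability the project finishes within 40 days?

te_IRB approval = (9 + 4·12 + 21)/6 = 78/6 = 13; σ²_IRB approval = ((21−9)/6)² = 4.000
te_Recruitment = (3 + 4·4 + 5)/6 = 24/6 = 4; σ²_Recruitment = ((5−3)/6)² = 0.111
te_Instrument calibration = (10 + 4·12 + 20)/6 = 78/6 = 13; σ²_Instrument calibration = ((20−10)/6)² = 2.778
te_Pilot data = (2 + 4·3 + 4)/6 = 18/6 = 3; σ²_Pilot data = ((4−2)/6)² = 0.111
te_Data collection = (2 + 4·4 + 12)/6 = 30/6 = 5; σ²_Data collection = ((12−2)/6)² = 2.778

Forward pass:
ES_IRB approval = 0; EF_IRB approval = 13
ES_Recruitment = 13; EF_Recruitment = 13+4 = 17
ES_Instrument calibration = 13; EF_Instrument calibration = 13+13 = 26
ES_Pilot data = 26; EF_Pilot data = 26+3 = 29
ES_Data collection = max(EF_Recruitment=17, EF_Pilot data=29) = 29; EF_Data collection = 29+5 = 34
Expected project duration μ = 34 days. Critical path: IRB approval → Instrument calibration → Pilot data → Data collection.

Variance along critical path = 4.000 + 2.778 + 0.111 + 2.778 = 9.667; σ = √9.667 = 3.109 days.
Z = (40 − 34) / 3.109 = 1.930
P(T ≤ 40) = Φ(1.930) ≈ 0.973

0.973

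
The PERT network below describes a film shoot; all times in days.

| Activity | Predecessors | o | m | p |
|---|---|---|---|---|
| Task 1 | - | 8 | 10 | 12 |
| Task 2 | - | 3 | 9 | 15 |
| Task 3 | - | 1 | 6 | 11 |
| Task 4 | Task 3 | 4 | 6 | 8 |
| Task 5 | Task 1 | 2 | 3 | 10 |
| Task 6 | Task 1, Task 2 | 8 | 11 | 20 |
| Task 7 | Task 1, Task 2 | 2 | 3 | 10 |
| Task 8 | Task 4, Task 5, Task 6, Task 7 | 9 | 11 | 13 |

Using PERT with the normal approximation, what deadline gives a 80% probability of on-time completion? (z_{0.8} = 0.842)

34.9 days

te_Task 1 = (8 + 4·10 + 12)/6 = 60/6 = 10; σ²_Task 1 = ((12−8)/6)² = 0.444
te_Task 2 = (3 + 4·9 + 15)/6 = 54/6 = 9; σ²_Task 2 = ((15−3)/6)² = 4.000
te_Task 3 = (1 + 4·6 + 11)/6 = 36/6 = 6; σ²_Task 3 = ((11−1)/6)² = 2.778
te_Task 4 = (4 + 4·6 + 8)/6 = 36/6 = 6; σ²_Task 4 = ((8−4)/6)² = 0.444
te_Task 5 = (2 + 4·3 + 10)/6 = 24/6 = 4; σ²_Task 5 = ((10−2)/6)² = 1.778
te_Task 6 = (8 + 4·11 + 20)/6 = 72/6 = 12; σ²_Task 6 = ((20−8)/6)² = 4.000
te_Task 7 = (2 + 4·3 + 10)/6 = 24/6 = 4; σ²_Task 7 = ((10−2)/6)² = 1.778
te_Task 8 = (9 + 4·11 + 13)/6 = 66/6 = 11; σ²_Task 8 = ((13−9)/6)² = 0.444

Forward pass:
ES_Task 1 = 0; EF_Task 1 = 10
ES_Task 2 = 0; EF_Task 2 = 9
ES_Task 3 = 0; EF_Task 3 = 6
ES_Task 4 = 6; EF_Task 4 = 6+6 = 12
ES_Task 5 = 10; EF_Task 5 = 10+4 = 14
ES_Task 6 = max(EF_Task 1=10, EF_Task 2=9) = 10; EF_Task 6 = 10+12 = 22
ES_Task 7 = max(EF_Task 1=10, EF_Task 2=9) = 10; EF_Task 7 = 10+4 = 14
ES_Task 8 = max(EF_Task 4=12, EF_Task 5=14, EF_Task 6=22, EF_Task 7=14) = 22; EF_Task 8 = 22+11 = 33
Expected project duration μ = 33 days. Critical path: Task 1 → Task 6 → Task 8.

Variance along critical path = 0.444 + 4.000 + 0.444 = 4.889; σ = 2.211 days.
D = μ + z·σ = 33 + 0.842·2.211 = 34.9 days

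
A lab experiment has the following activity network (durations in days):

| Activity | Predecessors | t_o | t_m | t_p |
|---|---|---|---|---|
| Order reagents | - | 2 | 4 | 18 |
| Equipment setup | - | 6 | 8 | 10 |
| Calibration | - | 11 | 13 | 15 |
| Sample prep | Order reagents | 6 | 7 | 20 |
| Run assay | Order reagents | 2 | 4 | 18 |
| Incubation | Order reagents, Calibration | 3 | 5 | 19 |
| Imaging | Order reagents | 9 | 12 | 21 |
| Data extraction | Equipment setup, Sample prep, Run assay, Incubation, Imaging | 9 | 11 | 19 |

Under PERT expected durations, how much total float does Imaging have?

1 days

te_Order reagents = (2 + 4·4 + 18)/6 = 36/6 = 6
te_Equipment setup = (6 + 4·8 + 10)/6 = 48/6 = 8
te_Calibration = (11 + 4·13 + 15)/6 = 78/6 = 13
te_Sample prep = (6 + 4·7 + 20)/6 = 54/6 = 9
te_Run assay = (2 + 4·4 + 18)/6 = 36/6 = 6
te_Incubation = (3 + 4·5 + 19)/6 = 42/6 = 7
te_Imaging = (9 + 4·12 + 21)/6 = 78/6 = 13
te_Data extraction = (9 + 4·11 + 19)/6 = 72/6 = 12

Forward pass:
ES_Order reagents = 0; EF_Order reagents = 6
ES_Equipment setup = 0; EF_Equipment setup = 8
ES_Calibration = 0; EF_Calibration = 13
ES_Sample prep = 6; EF_Sample prep = 6+9 = 15
ES_Run assay = 6; EF_Run assay = 6+6 = 12
ES_Incubation = max(EF_Order reagents=6, EF_Calibration=13) = 13; EF_Incubation = 13+7 = 20
ES_Imaging = 6; EF_Imaging = 6+13 = 19
ES_Data extraction = max(EF_Equipment setup=8, EF_Sample prep=15, EF_Run assay=12, EF_Incubation=20, EF_Imaging=19) = 20; EF_Data extraction = 20+12 = 32
Expected project duration μ = 32 days. Critical path: Calibration → Incubation → Data extraction.

Backward pass:
LF_Data extraction = 32; LS_Data extraction = 32−12 = 20
LF_Imaging = LS_Data extraction = 20; LS_Imaging = 20−13 = 7
LF_Incubation = LS_Data extraction = 20; LS_Incubation = 20−7 = 13
LF_Run assay = LS_Data extraction = 20; LS_Run assay = 20−6 = 14
LF_Sample prep = LS_Data extraction = 20; LS_Sample prep = 20−9 = 11
LF_Calibration = LS_Incubation = 13; LS_Calibration = 13−13 = 0
LF_Equipment setup = LS_Data extraction = 20; LS_Equipment setup = 20−8 = 12
LF_Order reagents = min(LS_Sample prep=11, LS_Run assay=14, LS_Incubation=13, LS_Imaging=7) = 7; LS_Order reagents = 7−6 = 1
Slack_Imaging = LS_Imaging − ES_Imaging = 7 − 6 = 1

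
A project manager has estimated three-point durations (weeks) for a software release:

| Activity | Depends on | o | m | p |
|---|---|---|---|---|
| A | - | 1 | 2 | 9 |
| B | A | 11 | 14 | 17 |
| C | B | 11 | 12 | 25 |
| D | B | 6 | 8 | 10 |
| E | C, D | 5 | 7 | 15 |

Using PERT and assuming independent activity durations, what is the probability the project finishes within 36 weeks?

0.183

te_A = (1 + 4·2 + 9)/6 = 18/6 = 3; σ²_A = ((9−1)/6)² = 1.778
te_B = (11 + 4·14 + 17)/6 = 84/6 = 14; σ²_B = ((17−11)/6)² = 1.000
te_C = (11 + 4·12 + 25)/6 = 84/6 = 14; σ²_C = ((25−11)/6)² = 5.444
te_D = (6 + 4·8 + 10)/6 = 48/6 = 8; σ²_D = ((10−6)/6)² = 0.444
te_E = (5 + 4·7 + 15)/6 = 48/6 = 8; σ²_E = ((15−5)/6)² = 2.778

Forward pass:
ES_A = 0; EF_A = 3
ES_B = 3; EF_B = 3+14 = 17
ES_C = 17; EF_C = 17+14 = 31
ES_D = 17; EF_D = 17+8 = 25
ES_E = max(EF_C=31, EF_D=25) = 31; EF_E = 31+8 = 39
Expected project duration μ = 39 weeks. Critical path: A → B → C → E.

Variance along critical path = 1.778 + 1.000 + 5.444 + 2.778 = 11.000; σ = √11.000 = 3.317 weeks.
Z = (36 − 39) / 3.317 = -0.905
P(T ≤ 36) = Φ(-0.905) ≈ 0.183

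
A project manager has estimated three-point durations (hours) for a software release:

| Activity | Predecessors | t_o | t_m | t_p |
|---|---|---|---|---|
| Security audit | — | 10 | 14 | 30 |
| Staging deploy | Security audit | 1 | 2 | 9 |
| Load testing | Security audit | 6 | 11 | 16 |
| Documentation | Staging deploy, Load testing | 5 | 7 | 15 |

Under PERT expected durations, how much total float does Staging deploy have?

8 hours

te_Security audit = (10 + 4·14 + 30)/6 = 96/6 = 16
te_Staging deploy = (1 + 4·2 + 9)/6 = 18/6 = 3
te_Load testing = (6 + 4·11 + 16)/6 = 66/6 = 11
te_Documentation = (5 + 4·7 + 15)/6 = 48/6 = 8

Forward pass:
ES_Security audit = 0; EF_Security audit = 16
ES_Staging deploy = 16; EF_Staging deploy = 16+3 = 19
ES_Load testing = 16; EF_Load testing = 16+11 = 27
ES_Documentation = max(EF_Staging deploy=19, EF_Load testing=27) = 27; EF_Documentation = 27+8 = 35
Expected project duration μ = 35 hours. Critical path: Security audit → Load testing → Documentation.

Backward pass:
LF_Documentation = 35; LS_Documentation = 35−8 = 27
LF_Load testing = LS_Documentation = 27; LS_Load testing = 27−11 = 16
LF_Staging deploy = LS_Documentation = 27; LS_Staging deploy = 27−3 = 24
LF_Security audit = min(LS_Staging deploy=24, LS_Load testing=16) = 16; LS_Security audit = 16−16 = 0
Slack_Staging deploy = LS_Staging deploy − ES_Staging deploy = 24 − 16 = 8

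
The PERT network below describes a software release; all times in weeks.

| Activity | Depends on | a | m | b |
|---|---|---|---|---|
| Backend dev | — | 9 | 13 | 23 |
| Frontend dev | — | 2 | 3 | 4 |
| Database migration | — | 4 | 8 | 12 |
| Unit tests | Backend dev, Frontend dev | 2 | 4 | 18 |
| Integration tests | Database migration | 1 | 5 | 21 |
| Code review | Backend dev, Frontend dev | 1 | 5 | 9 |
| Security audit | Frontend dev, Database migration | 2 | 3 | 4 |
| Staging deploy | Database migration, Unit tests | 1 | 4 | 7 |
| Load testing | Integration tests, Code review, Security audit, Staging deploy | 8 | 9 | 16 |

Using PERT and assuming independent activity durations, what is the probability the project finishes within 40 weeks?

0.937

te_Backend dev = (9 + 4·13 + 23)/6 = 84/6 = 14; σ²_Backend dev = ((23−9)/6)² = 5.444
te_Frontend dev = (2 + 4·3 + 4)/6 = 18/6 = 3; σ²_Frontend dev = ((4−2)/6)² = 0.111
te_Database migration = (4 + 4·8 + 12)/6 = 48/6 = 8; σ²_Database migration = ((12−4)/6)² = 1.778
te_Unit tests = (2 + 4·4 + 18)/6 = 36/6 = 6; σ²_Unit tests = ((18−2)/6)² = 7.111
te_Integration tests = (1 + 4·5 + 21)/6 = 42/6 = 7; σ²_Integration tests = ((21−1)/6)² = 11.111
te_Code review = (1 + 4·5 + 9)/6 = 30/6 = 5; σ²_Code review = ((9−1)/6)² = 1.778
te_Security audit = (2 + 4·3 + 4)/6 = 18/6 = 3; σ²_Security audit = ((4−2)/6)² = 0.111
te_Staging deploy = (1 + 4·4 + 7)/6 = 24/6 = 4; σ²_Staging deploy = ((7−1)/6)² = 1.000
te_Load testing = (8 + 4·9 + 16)/6 = 60/6 = 10; σ²_Load testing = ((16−8)/6)² = 1.778

Forward pass:
ES_Backend dev = 0; EF_Backend dev = 14
ES_Frontend dev = 0; EF_Frontend dev = 3
ES_Database migration = 0; EF_Database migration = 8
ES_Unit tests = max(EF_Backend dev=14, EF_Frontend dev=3) = 14; EF_Unit tests = 14+6 = 20
ES_Integration tests = 8; EF_Integration tests = 8+7 = 15
ES_Code review = max(EF_Backend dev=14, EF_Frontend dev=3) = 14; EF_Code review = 14+5 = 19
ES_Security audit = max(EF_Frontend dev=3, EF_Database migration=8) = 8; EF_Security audit = 8+3 = 11
ES_Staging deploy = max(EF_Database migration=8, EF_Unit tests=20) = 20; EF_Staging deploy = 20+4 = 24
ES_Load testing = max(EF_Integration tests=15, EF_Code review=19, EF_Security audit=11, EF_Staging deploy=24) = 24; EF_Load testing = 24+10 = 34
Expected project duration μ = 34 weeks. Critical path: Backend dev → Unit tests → Staging deploy → Load testing.

Variance along critical path = 5.444 + 7.111 + 1.000 + 1.778 = 15.333; σ = √15.333 = 3.916 weeks.
Z = (40 − 34) / 3.916 = 1.532
P(T ≤ 40) = Φ(1.532) ≈ 0.937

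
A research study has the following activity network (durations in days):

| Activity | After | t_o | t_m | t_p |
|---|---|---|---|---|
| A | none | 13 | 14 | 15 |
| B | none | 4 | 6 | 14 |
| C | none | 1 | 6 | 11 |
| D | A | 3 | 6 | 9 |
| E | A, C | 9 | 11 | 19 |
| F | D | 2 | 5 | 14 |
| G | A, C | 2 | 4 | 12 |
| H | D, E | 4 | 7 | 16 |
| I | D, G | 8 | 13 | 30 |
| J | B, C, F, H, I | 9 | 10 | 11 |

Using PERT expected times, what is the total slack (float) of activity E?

te_A = (13 + 4·14 + 15)/6 = 84/6 = 14
te_B = (4 + 4·6 + 14)/6 = 42/6 = 7
te_C = (1 + 4·6 + 11)/6 = 36/6 = 6
te_D = (3 + 4·6 + 9)/6 = 36/6 = 6
te_E = (9 + 4·11 + 19)/6 = 72/6 = 12
te_F = (2 + 4·5 + 14)/6 = 36/6 = 6
te_G = (2 + 4·4 + 12)/6 = 30/6 = 5
te_H = (4 + 4·7 + 16)/6 = 48/6 = 8
te_I = (8 + 4·13 + 30)/6 = 90/6 = 15
te_J = (9 + 4·10 + 11)/6 = 60/6 = 10

Forward pass:
ES_A = 0; EF_A = 14
ES_B = 0; EF_B = 7
ES_C = 0; EF_C = 6
ES_D = 14; EF_D = 14+6 = 20
ES_E = max(EF_A=14, EF_C=6) = 14; EF_E = 14+12 = 26
ES_F = 20; EF_F = 20+6 = 26
ES_G = max(EF_A=14, EF_C=6) = 14; EF_G = 14+5 = 19
ES_H = max(EF_D=20, EF_E=26) = 26; EF_H = 26+8 = 34
ES_I = max(EF_D=20, EF_G=19) = 20; EF_I = 20+15 = 35
ES_J = max(EF_B=7, EF_C=6, EF_F=26, EF_H=34, EF_I=35) = 35; EF_J = 35+10 = 45
Expected project duration μ = 45 days. Critical path: A → D → I → J.

Backward pass:
LF_J = 45; LS_J = 45−10 = 35
LF_I = LS_J = 35; LS_I = 35−15 = 20
LF_H = LS_J = 35; LS_H = 35−8 = 27
LF_G = LS_I = 20; LS_G = 20−5 = 15
LF_F = LS_J = 35; LS_F = 35−6 = 29
LF_E = LS_H = 27; LS_E = 27−12 = 15
LF_D = min(LS_F=29, LS_H=27, LS_I=20) = 20; LS_D = 20−6 = 14
LF_C = min(LS_E=15, LS_G=15, LS_J=35) = 15; LS_C = 15−6 = 9
LF_B = LS_J = 35; LS_B = 35−7 = 28
LF_A = min(LS_D=14, LS_E=15, LS_G=15) = 14; LS_A = 14−14 = 0
Slack_E = LS_E − ES_E = 15 − 14 = 1

1 days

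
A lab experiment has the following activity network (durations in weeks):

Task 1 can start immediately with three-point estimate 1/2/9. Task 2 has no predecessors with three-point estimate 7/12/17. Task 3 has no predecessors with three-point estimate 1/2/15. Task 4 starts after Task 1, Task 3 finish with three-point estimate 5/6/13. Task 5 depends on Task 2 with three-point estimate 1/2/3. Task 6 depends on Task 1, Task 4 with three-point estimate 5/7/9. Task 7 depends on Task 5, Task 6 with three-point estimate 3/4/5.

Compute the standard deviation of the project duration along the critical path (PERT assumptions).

2.79 weeks

te_Task 1 = (1 + 4·2 + 9)/6 = 18/6 = 3; σ²_Task 1 = ((9−1)/6)² = 1.778
te_Task 2 = (7 + 4·12 + 17)/6 = 72/6 = 12; σ²_Task 2 = ((17−7)/6)² = 2.778
te_Task 3 = (1 + 4·2 + 15)/6 = 24/6 = 4; σ²_Task 3 = ((15−1)/6)² = 5.444
te_Task 4 = (5 + 4·6 + 13)/6 = 42/6 = 7; σ²_Task 4 = ((13−5)/6)² = 1.778
te_Task 5 = (1 + 4·2 + 3)/6 = 12/6 = 2; σ²_Task 5 = ((3−1)/6)² = 0.111
te_Task 6 = (5 + 4·7 + 9)/6 = 42/6 = 7; σ²_Task 6 = ((9−5)/6)² = 0.444
te_Task 7 = (3 + 4·4 + 5)/6 = 24/6 = 4; σ²_Task 7 = ((5−3)/6)² = 0.111

Forward pass:
ES_Task 1 = 0; EF_Task 1 = 3
ES_Task 2 = 0; EF_Task 2 = 12
ES_Task 3 = 0; EF_Task 3 = 4
ES_Task 4 = max(EF_Task 1=3, EF_Task 3=4) = 4; EF_Task 4 = 4+7 = 11
ES_Task 5 = 12; EF_Task 5 = 12+2 = 14
ES_Task 6 = max(EF_Task 1=3, EF_Task 4=11) = 11; EF_Task 6 = 11+7 = 18
ES_Task 7 = max(EF_Task 5=14, EF_Task 6=18) = 18; EF_Task 7 = 18+4 = 22
Expected project duration μ = 22 weeks. Critical path: Task 3 → Task 4 → Task 6 → Task 7.

Variance along critical path = 5.444 + 1.778 + 0.444 + 0.111 = 7.778
σ = √7.778 = 2.789 weeks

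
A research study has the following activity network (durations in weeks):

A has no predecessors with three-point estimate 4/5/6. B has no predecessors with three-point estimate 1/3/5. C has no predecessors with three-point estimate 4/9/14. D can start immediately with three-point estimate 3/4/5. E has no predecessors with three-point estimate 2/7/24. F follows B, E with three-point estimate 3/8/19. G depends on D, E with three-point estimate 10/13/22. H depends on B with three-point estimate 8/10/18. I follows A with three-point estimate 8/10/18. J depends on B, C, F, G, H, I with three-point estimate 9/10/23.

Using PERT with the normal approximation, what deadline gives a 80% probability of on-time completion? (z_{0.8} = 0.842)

39.0 weeks

te_A = (4 + 4·5 + 6)/6 = 30/6 = 5; σ²_A = ((6−4)/6)² = 0.111
te_B = (1 + 4·3 + 5)/6 = 18/6 = 3; σ²_B = ((5−1)/6)² = 0.444
te_C = (4 + 4·9 + 14)/6 = 54/6 = 9; σ²_C = ((14−4)/6)² = 2.778
te_D = (3 + 4·4 + 5)/6 = 24/6 = 4; σ²_D = ((5−3)/6)² = 0.111
te_E = (2 + 4·7 + 24)/6 = 54/6 = 9; σ²_E = ((24−2)/6)² = 13.444
te_F = (3 + 4·8 + 19)/6 = 54/6 = 9; σ²_F = ((19−3)/6)² = 7.111
te_G = (10 + 4·13 + 22)/6 = 84/6 = 14; σ²_G = ((22−10)/6)² = 4.000
te_H = (8 + 4·10 + 18)/6 = 66/6 = 11; σ²_H = ((18−8)/6)² = 2.778
te_I = (8 + 4·10 + 18)/6 = 66/6 = 11; σ²_I = ((18−8)/6)² = 2.778
te_J = (9 + 4·10 + 23)/6 = 72/6 = 12; σ²_J = ((23−9)/6)² = 5.444

Forward pass:
ES_A = 0; EF_A = 5
ES_B = 0; EF_B = 3
ES_C = 0; EF_C = 9
ES_D = 0; EF_D = 4
ES_E = 0; EF_E = 9
ES_F = max(EF_B=3, EF_E=9) = 9; EF_F = 9+9 = 18
ES_G = max(EF_D=4, EF_E=9) = 9; EF_G = 9+14 = 23
ES_H = 3; EF_H = 3+11 = 14
ES_I = 5; EF_I = 5+11 = 16
ES_J = max(EF_B=3, EF_C=9, EF_F=18, EF_G=23, EF_H=14, EF_I=16) = 23; EF_J = 23+12 = 35
Expected project duration μ = 35 weeks. Critical path: E → G → J.

Variance along critical path = 13.444 + 4.000 + 5.444 = 22.889; σ = 4.784 weeks.
D = μ + z·σ = 35 + 0.842·4.784 = 39.0 weeks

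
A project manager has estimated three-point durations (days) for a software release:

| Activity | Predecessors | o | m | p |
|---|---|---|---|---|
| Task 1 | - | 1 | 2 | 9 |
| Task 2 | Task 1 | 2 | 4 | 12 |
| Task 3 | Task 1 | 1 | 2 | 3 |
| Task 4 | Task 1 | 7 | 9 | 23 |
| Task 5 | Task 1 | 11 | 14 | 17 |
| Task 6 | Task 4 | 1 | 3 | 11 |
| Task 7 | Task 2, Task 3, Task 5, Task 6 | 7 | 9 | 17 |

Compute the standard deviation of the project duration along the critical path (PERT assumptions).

3.80 days

te_Task 1 = (1 + 4·2 + 9)/6 = 18/6 = 3; σ²_Task 1 = ((9−1)/6)² = 1.778
te_Task 2 = (2 + 4·4 + 12)/6 = 30/6 = 5; σ²_Task 2 = ((12−2)/6)² = 2.778
te_Task 3 = (1 + 4·2 + 3)/6 = 12/6 = 2; σ²_Task 3 = ((3−1)/6)² = 0.111
te_Task 4 = (7 + 4·9 + 23)/6 = 66/6 = 11; σ²_Task 4 = ((23−7)/6)² = 7.111
te_Task 5 = (11 + 4·14 + 17)/6 = 84/6 = 14; σ²_Task 5 = ((17−11)/6)² = 1.000
te_Task 6 = (1 + 4·3 + 11)/6 = 24/6 = 4; σ²_Task 6 = ((11−1)/6)² = 2.778
te_Task 7 = (7 + 4·9 + 17)/6 = 60/6 = 10; σ²_Task 7 = ((17−7)/6)² = 2.778

Forward pass:
ES_Task 1 = 0; EF_Task 1 = 3
ES_Task 2 = 3; EF_Task 2 = 3+5 = 8
ES_Task 3 = 3; EF_Task 3 = 3+2 = 5
ES_Task 4 = 3; EF_Task 4 = 3+11 = 14
ES_Task 5 = 3; EF_Task 5 = 3+14 = 17
ES_Task 6 = 14; EF_Task 6 = 14+4 = 18
ES_Task 7 = max(EF_Task 2=8, EF_Task 3=5, EF_Task 5=17, EF_Task 6=18) = 18; EF_Task 7 = 18+10 = 28
Expected project duration μ = 28 days. Critical path: Task 1 → Task 4 → Task 6 → Task 7.

Variance along critical path = 1.778 + 7.111 + 2.778 + 2.778 = 14.444
σ = √14.444 = 3.801 days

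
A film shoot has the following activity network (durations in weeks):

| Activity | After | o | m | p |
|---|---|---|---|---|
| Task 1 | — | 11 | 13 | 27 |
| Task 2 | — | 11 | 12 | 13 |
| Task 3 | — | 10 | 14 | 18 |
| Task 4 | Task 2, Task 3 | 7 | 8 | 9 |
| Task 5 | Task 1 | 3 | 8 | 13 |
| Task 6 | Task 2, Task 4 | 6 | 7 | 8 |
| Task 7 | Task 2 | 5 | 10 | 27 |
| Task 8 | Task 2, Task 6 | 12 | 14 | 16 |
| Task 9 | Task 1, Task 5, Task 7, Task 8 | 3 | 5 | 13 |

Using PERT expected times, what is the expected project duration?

te_Task 1 = (11 + 4·13 + 27)/6 = 90/6 = 15
te_Task 2 = (11 + 4·12 + 13)/6 = 72/6 = 12
te_Task 3 = (10 + 4·14 + 18)/6 = 84/6 = 14
te_Task 4 = (7 + 4·8 + 9)/6 = 48/6 = 8
te_Task 5 = (3 + 4·8 + 13)/6 = 48/6 = 8
te_Task 6 = (6 + 4·7 + 8)/6 = 42/6 = 7
te_Task 7 = (5 + 4·10 + 27)/6 = 72/6 = 12
te_Task 8 = (12 + 4·14 + 16)/6 = 84/6 = 14
te_Task 9 = (3 + 4·5 + 13)/6 = 36/6 = 6

Forward pass:
ES_Task 1 = 0; EF_Task 1 = 15
ES_Task 2 = 0; EF_Task 2 = 12
ES_Task 3 = 0; EF_Task 3 = 14
ES_Task 4 = max(EF_Task 2=12, EF_Task 3=14) = 14; EF_Task 4 = 14+8 = 22
ES_Task 5 = 15; EF_Task 5 = 15+8 = 23
ES_Task 6 = max(EF_Task 2=12, EF_Task 4=22) = 22; EF_Task 6 = 22+7 = 29
ES_Task 7 = 12; EF_Task 7 = 12+12 = 24
ES_Task 8 = max(EF_Task 2=12, EF_Task 6=29) = 29; EF_Task 8 = 29+14 = 43
ES_Task 9 = max(EF_Task 1=15, EF_Task 5=23, EF_Task 7=24, EF_Task 8=43) = 43; EF_Task 9 = 43+6 = 49
Expected project duration μ = 49 weeks. Critical path: Task 3 → Task 4 → Task 6 → Task 8 → Task 9.

49 weeks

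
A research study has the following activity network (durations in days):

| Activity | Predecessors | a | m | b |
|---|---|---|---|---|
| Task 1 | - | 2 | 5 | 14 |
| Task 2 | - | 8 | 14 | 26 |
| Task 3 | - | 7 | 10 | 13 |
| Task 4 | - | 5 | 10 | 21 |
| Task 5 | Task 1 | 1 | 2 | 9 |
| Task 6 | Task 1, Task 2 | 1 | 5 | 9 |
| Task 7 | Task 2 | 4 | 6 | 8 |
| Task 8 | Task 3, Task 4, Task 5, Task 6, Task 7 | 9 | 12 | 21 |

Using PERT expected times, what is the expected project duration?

34 days

te_Task 1 = (2 + 4·5 + 14)/6 = 36/6 = 6
te_Task 2 = (8 + 4·14 + 26)/6 = 90/6 = 15
te_Task 3 = (7 + 4·10 + 13)/6 = 60/6 = 10
te_Task 4 = (5 + 4·10 + 21)/6 = 66/6 = 11
te_Task 5 = (1 + 4·2 + 9)/6 = 18/6 = 3
te_Task 6 = (1 + 4·5 + 9)/6 = 30/6 = 5
te_Task 7 = (4 + 4·6 + 8)/6 = 36/6 = 6
te_Task 8 = (9 + 4·12 + 21)/6 = 78/6 = 13

Forward pass:
ES_Task 1 = 0; EF_Task 1 = 6
ES_Task 2 = 0; EF_Task 2 = 15
ES_Task 3 = 0; EF_Task 3 = 10
ES_Task 4 = 0; EF_Task 4 = 11
ES_Task 5 = 6; EF_Task 5 = 6+3 = 9
ES_Task 6 = max(EF_Task 1=6, EF_Task 2=15) = 15; EF_Task 6 = 15+5 = 20
ES_Task 7 = 15; EF_Task 7 = 15+6 = 21
ES_Task 8 = max(EF_Task 3=10, EF_Task 4=11, EF_Task 5=9, EF_Task 6=20, EF_Task 7=21) = 21; EF_Task 8 = 21+13 = 34
Expected project duration μ = 34 days. Critical path: Task 2 → Task 7 → Task 8.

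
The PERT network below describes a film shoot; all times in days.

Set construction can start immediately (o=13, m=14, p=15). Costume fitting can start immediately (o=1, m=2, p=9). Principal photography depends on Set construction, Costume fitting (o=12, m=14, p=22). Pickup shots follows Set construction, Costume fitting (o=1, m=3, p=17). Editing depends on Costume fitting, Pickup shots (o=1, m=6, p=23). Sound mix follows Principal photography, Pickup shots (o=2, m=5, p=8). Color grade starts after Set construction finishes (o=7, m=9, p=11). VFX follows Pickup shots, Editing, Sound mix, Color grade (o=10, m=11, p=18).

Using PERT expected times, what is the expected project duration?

te_Set construction = (13 + 4·14 + 15)/6 = 84/6 = 14
te_Costume fitting = (1 + 4·2 + 9)/6 = 18/6 = 3
te_Principal photography = (12 + 4·14 + 22)/6 = 90/6 = 15
te_Pickup shots = (1 + 4·3 + 17)/6 = 30/6 = 5
te_Editing = (1 + 4·6 + 23)/6 = 48/6 = 8
te_Sound mix = (2 + 4·5 + 8)/6 = 30/6 = 5
te_Color grade = (7 + 4·9 + 11)/6 = 54/6 = 9
te_VFX = (10 + 4·11 + 18)/6 = 72/6 = 12

Forward pass:
ES_Set construction = 0; EF_Set construction = 14
ES_Costume fitting = 0; EF_Costume fitting = 3
ES_Principal photography = max(EF_Set construction=14, EF_Costume fitting=3) = 14; EF_Principal photography = 14+15 = 29
ES_Pickup shots = max(EF_Set construction=14, EF_Costume fitting=3) = 14; EF_Pickup shots = 14+5 = 19
ES_Editing = max(EF_Costume fitting=3, EF_Pickup shots=19) = 19; EF_Editing = 19+8 = 27
ES_Sound mix = max(EF_Principal photography=29, EF_Pickup shots=19) = 29; EF_Sound mix = 29+5 = 34
ES_Color grade = 14; EF_Color grade = 14+9 = 23
ES_VFX = max(EF_Pickup shots=19, EF_Editing=27, EF_Sound mix=34, EF_Color grade=23) = 34; EF_VFX = 34+12 = 46
Expected project duration μ = 46 days. Critical path: Set construction → Principal photography → Sound mix → VFX.

46 days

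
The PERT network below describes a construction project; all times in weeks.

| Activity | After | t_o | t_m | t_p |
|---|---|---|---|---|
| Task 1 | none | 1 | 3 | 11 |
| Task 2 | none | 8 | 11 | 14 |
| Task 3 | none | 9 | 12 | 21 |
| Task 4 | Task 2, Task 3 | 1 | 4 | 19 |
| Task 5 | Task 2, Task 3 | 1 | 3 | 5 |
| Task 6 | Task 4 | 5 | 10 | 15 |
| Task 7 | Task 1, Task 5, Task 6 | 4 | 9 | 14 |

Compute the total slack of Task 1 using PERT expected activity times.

te_Task 1 = (1 + 4·3 + 11)/6 = 24/6 = 4
te_Task 2 = (8 + 4·11 + 14)/6 = 66/6 = 11
te_Task 3 = (9 + 4·12 + 21)/6 = 78/6 = 13
te_Task 4 = (1 + 4·4 + 19)/6 = 36/6 = 6
te_Task 5 = (1 + 4·3 + 5)/6 = 18/6 = 3
te_Task 6 = (5 + 4·10 + 15)/6 = 60/6 = 10
te_Task 7 = (4 + 4·9 + 14)/6 = 54/6 = 9

Forward pass:
ES_Task 1 = 0; EF_Task 1 = 4
ES_Task 2 = 0; EF_Task 2 = 11
ES_Task 3 = 0; EF_Task 3 = 13
ES_Task 4 = max(EF_Task 2=11, EF_Task 3=13) = 13; EF_Task 4 = 13+6 = 19
ES_Task 5 = max(EF_Task 2=11, EF_Task 3=13) = 13; EF_Task 5 = 13+3 = 16
ES_Task 6 = 19; EF_Task 6 = 19+10 = 29
ES_Task 7 = max(EF_Task 1=4, EF_Task 5=16, EF_Task 6=29) = 29; EF_Task 7 = 29+9 = 38
Expected project duration μ = 38 weeks. Critical path: Task 3 → Task 4 → Task 6 → Task 7.

Backward pass:
LF_Task 7 = 38; LS_Task 7 = 38−9 = 29
LF_Task 6 = LS_Task 7 = 29; LS_Task 6 = 29−10 = 19
LF_Task 5 = LS_Task 7 = 29; LS_Task 5 = 29−3 = 26
LF_Task 4 = LS_Task 6 = 19; LS_Task 4 = 19−6 = 13
LF_Task 3 = min(LS_Task 4=13, LS_Task 5=26) = 13; LS_Task 3 = 13−13 = 0
LF_Task 2 = min(LS_Task 4=13, LS_Task 5=26) = 13; LS_Task 2 = 13−11 = 2
LF_Task 1 = LS_Task 7 = 29; LS_Task 1 = 29−4 = 25
Slack_Task 1 = LS_Task 1 − ES_Task 1 = 25 − 0 = 25

25 weeks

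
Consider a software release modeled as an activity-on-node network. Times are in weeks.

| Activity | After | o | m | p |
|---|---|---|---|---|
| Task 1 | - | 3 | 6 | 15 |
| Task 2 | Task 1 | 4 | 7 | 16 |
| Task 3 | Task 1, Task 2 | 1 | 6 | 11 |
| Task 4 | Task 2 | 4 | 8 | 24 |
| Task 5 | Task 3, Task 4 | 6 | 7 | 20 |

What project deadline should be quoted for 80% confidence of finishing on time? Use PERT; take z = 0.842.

te_Task 1 = (3 + 4·6 + 15)/6 = 42/6 = 7; σ²_Task 1 = ((15−3)/6)² = 4.000
te_Task 2 = (4 + 4·7 + 16)/6 = 48/6 = 8; σ²_Task 2 = ((16−4)/6)² = 4.000
te_Task 3 = (1 + 4·6 + 11)/6 = 36/6 = 6; σ²_Task 3 = ((11−1)/6)² = 2.778
te_Task 4 = (4 + 4·8 + 24)/6 = 60/6 = 10; σ²_Task 4 = ((24−4)/6)² = 11.111
te_Task 5 = (6 + 4·7 + 20)/6 = 54/6 = 9; σ²_Task 5 = ((20−6)/6)² = 5.444

Forward pass:
ES_Task 1 = 0; EF_Task 1 = 7
ES_Task 2 = 7; EF_Task 2 = 7+8 = 15
ES_Task 3 = max(EF_Task 1=7, EF_Task 2=15) = 15; EF_Task 3 = 15+6 = 21
ES_Task 4 = 15; EF_Task 4 = 15+10 = 25
ES_Task 5 = max(EF_Task 3=21, EF_Task 4=25) = 25; EF_Task 5 = 25+9 = 34
Expected project duration μ = 34 weeks. Critical path: Task 1 → Task 2 → Task 4 → Task 5.

Variance along critical path = 4.000 + 4.000 + 11.111 + 5.444 = 24.556; σ = 4.955 weeks.
D = μ + z·σ = 34 + 0.842·4.955 = 38.2 weeks

38.2 weeks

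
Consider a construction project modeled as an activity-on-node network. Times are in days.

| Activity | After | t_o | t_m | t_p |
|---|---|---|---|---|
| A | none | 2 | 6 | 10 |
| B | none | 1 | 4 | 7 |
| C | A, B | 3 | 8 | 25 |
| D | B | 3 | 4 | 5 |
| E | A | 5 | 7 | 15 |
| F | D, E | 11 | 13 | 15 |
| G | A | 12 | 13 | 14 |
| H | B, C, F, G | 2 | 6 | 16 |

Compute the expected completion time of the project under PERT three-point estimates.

te_A = (2 + 4·6 + 10)/6 = 36/6 = 6
te_B = (1 + 4·4 + 7)/6 = 24/6 = 4
te_C = (3 + 4·8 + 25)/6 = 60/6 = 10
te_D = (3 + 4·4 + 5)/6 = 24/6 = 4
te_E = (5 + 4·7 + 15)/6 = 48/6 = 8
te_F = (11 + 4·13 + 15)/6 = 78/6 = 13
te_G = (12 + 4·13 + 14)/6 = 78/6 = 13
te_H = (2 + 4·6 + 16)/6 = 42/6 = 7

Forward pass:
ES_A = 0; EF_A = 6
ES_B = 0; EF_B = 4
ES_C = max(EF_A=6, EF_B=4) = 6; EF_C = 6+10 = 16
ES_D = 4; EF_D = 4+4 = 8
ES_E = 6; EF_E = 6+8 = 14
ES_F = max(EF_D=8, EF_E=14) = 14; EF_F = 14+13 = 27
ES_G = 6; EF_G = 6+13 = 19
ES_H = max(EF_B=4, EF_C=16, EF_F=27, EF_G=19) = 27; EF_H = 27+7 = 34
Expected project duration μ = 34 days. Critical path: A → E → F → H.

34 days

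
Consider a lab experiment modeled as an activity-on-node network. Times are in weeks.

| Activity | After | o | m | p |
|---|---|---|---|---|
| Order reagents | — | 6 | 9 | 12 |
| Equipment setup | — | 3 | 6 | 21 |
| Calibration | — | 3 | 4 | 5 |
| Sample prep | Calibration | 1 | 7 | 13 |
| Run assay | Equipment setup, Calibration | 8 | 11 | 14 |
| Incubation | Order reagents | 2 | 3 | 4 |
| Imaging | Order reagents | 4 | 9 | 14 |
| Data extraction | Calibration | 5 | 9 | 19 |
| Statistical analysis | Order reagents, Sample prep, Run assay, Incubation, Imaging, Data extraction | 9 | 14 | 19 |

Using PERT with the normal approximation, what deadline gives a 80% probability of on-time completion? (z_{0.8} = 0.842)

te_Order reagents = (6 + 4·9 + 12)/6 = 54/6 = 9; σ²_Order reagents = ((12−6)/6)² = 1.000
te_Equipment setup = (3 + 4·6 + 21)/6 = 48/6 = 8; σ²_Equipment setup = ((21−3)/6)² = 9.000
te_Calibration = (3 + 4·4 + 5)/6 = 24/6 = 4; σ²_Calibration = ((5−3)/6)² = 0.111
te_Sample prep = (1 + 4·7 + 13)/6 = 42/6 = 7; σ²_Sample prep = ((13−1)/6)² = 4.000
te_Run assay = (8 + 4·11 + 14)/6 = 66/6 = 11; σ²_Run assay = ((14−8)/6)² = 1.000
te_Incubation = (2 + 4·3 + 4)/6 = 18/6 = 3; σ²_Incubation = ((4−2)/6)² = 0.111
te_Imaging = (4 + 4·9 + 14)/6 = 54/6 = 9; σ²_Imaging = ((14−4)/6)² = 2.778
te_Data extraction = (5 + 4·9 + 19)/6 = 60/6 = 10; σ²_Data extraction = ((19−5)/6)² = 5.444
te_Statistical analysis = (9 + 4·14 + 19)/6 = 84/6 = 14; σ²_Statistical analysis = ((19−9)/6)² = 2.778

Forward pass:
ES_Order reagents = 0; EF_Order reagents = 9
ES_Equipment setup = 0; EF_Equipment setup = 8
ES_Calibration = 0; EF_Calibration = 4
ES_Sample prep = 4; EF_Sample prep = 4+7 = 11
ES_Run assay = max(EF_Equipment setup=8, EF_Calibration=4) = 8; EF_Run assay = 8+11 = 19
ES_Incubation = 9; EF_Incubation = 9+3 = 12
ES_Imaging = 9; EF_Imaging = 9+9 = 18
ES_Data extraction = 4; EF_Data extraction = 4+10 = 14
ES_Statistical analysis = max(EF_Order reagents=9, EF_Sample prep=11, EF_Run assay=19, EF_Incubation=12, EF_Imaging=18, EF_Data extraction=14) = 19; EF_Statistical analysis = 19+14 = 33
Expected project duration μ = 33 weeks. Critical path: Equipment setup → Run assay → Statistical analysis.

Variance along critical path = 9.000 + 1.000 + 2.778 = 12.778; σ = 3.575 weeks.
D = μ + z·σ = 33 + 0.842·3.575 = 36.0 weeks

36.0 weeks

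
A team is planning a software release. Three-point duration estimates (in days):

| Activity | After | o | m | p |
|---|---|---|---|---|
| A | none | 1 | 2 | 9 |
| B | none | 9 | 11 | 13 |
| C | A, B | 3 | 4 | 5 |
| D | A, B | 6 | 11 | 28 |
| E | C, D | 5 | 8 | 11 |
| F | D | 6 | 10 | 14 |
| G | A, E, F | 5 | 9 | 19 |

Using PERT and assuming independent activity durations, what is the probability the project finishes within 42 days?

0.332

te_A = (1 + 4·2 + 9)/6 = 18/6 = 3; σ²_A = ((9−1)/6)² = 1.778
te_B = (9 + 4·11 + 13)/6 = 66/6 = 11; σ²_B = ((13−9)/6)² = 0.444
te_C = (3 + 4·4 + 5)/6 = 24/6 = 4; σ²_C = ((5−3)/6)² = 0.111
te_D = (6 + 4·11 + 28)/6 = 78/6 = 13; σ²_D = ((28−6)/6)² = 13.444
te_E = (5 + 4·8 + 11)/6 = 48/6 = 8; σ²_E = ((11−5)/6)² = 1.000
te_F = (6 + 4·10 + 14)/6 = 60/6 = 10; σ²_F = ((14−6)/6)² = 1.778
te_G = (5 + 4·9 + 19)/6 = 60/6 = 10; σ²_G = ((19−5)/6)² = 5.444

Forward pass:
ES_A = 0; EF_A = 3
ES_B = 0; EF_B = 11
ES_C = max(EF_A=3, EF_B=11) = 11; EF_C = 11+4 = 15
ES_D = max(EF_A=3, EF_B=11) = 11; EF_D = 11+13 = 24
ES_E = max(EF_C=15, EF_D=24) = 24; EF_E = 24+8 = 32
ES_F = 24; EF_F = 24+10 = 34
ES_G = max(EF_A=3, EF_E=32, EF_F=34) = 34; EF_G = 34+10 = 44
Expected project duration μ = 44 days. Critical path: B → D → F → G.

Variance along critical path = 0.444 + 13.444 + 1.778 + 5.444 = 21.111; σ = √21.111 = 4.595 days.
Z = (42 − 44) / 4.595 = -0.435
P(T ≤ 42) = Φ(-0.435) ≈ 0.332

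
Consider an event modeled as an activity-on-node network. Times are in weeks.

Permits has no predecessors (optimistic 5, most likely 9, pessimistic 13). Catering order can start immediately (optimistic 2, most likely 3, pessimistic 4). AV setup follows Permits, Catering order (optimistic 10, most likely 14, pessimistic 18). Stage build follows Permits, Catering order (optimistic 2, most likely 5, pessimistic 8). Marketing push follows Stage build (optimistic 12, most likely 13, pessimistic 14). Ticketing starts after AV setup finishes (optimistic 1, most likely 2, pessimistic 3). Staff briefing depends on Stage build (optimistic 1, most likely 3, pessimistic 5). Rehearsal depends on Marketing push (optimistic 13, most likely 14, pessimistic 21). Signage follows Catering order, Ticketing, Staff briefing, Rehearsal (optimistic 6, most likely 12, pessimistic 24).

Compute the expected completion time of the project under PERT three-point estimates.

55 weeks

te_Permits = (5 + 4·9 + 13)/6 = 54/6 = 9
te_Catering order = (2 + 4·3 + 4)/6 = 18/6 = 3
te_AV setup = (10 + 4·14 + 18)/6 = 84/6 = 14
te_Stage build = (2 + 4·5 + 8)/6 = 30/6 = 5
te_Marketing push = (12 + 4·13 + 14)/6 = 78/6 = 13
te_Ticketing = (1 + 4·2 + 3)/6 = 12/6 = 2
te_Staff briefing = (1 + 4·3 + 5)/6 = 18/6 = 3
te_Rehearsal = (13 + 4·14 + 21)/6 = 90/6 = 15
te_Signage = (6 + 4·12 + 24)/6 = 78/6 = 13

Forward pass:
ES_Permits = 0; EF_Permits = 9
ES_Catering order = 0; EF_Catering order = 3
ES_AV setup = max(EF_Permits=9, EF_Catering order=3) = 9; EF_AV setup = 9+14 = 23
ES_Stage build = max(EF_Permits=9, EF_Catering order=3) = 9; EF_Stage build = 9+5 = 14
ES_Marketing push = 14; EF_Marketing push = 14+13 = 27
ES_Ticketing = 23; EF_Ticketing = 23+2 = 25
ES_Staff briefing = 14; EF_Staff briefing = 14+3 = 17
ES_Rehearsal = 27; EF_Rehearsal = 27+15 = 42
ES_Signage = max(EF_Catering order=3, EF_Ticketing=25, EF_Staff briefing=17, EF_Rehearsal=42) = 42; EF_Signage = 42+13 = 55
Expected project duration μ = 55 weeks. Critical path: Permits → Stage build → Marketing push → Rehearsal → Signage.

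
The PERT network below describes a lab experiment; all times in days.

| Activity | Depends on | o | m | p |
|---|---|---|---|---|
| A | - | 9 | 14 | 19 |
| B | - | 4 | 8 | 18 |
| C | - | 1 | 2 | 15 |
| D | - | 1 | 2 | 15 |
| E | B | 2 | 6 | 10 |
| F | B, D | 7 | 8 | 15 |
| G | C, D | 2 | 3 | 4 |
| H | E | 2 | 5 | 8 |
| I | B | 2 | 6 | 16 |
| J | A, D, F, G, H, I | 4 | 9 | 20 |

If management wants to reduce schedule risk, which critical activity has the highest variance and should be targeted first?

te_A = (9 + 4·14 + 19)/6 = 84/6 = 14; σ²_A = ((19−9)/6)² = 2.778
te_B = (4 + 4·8 + 18)/6 = 54/6 = 9; σ²_B = ((18−4)/6)² = 5.444
te_C = (1 + 4·2 + 15)/6 = 24/6 = 4; σ²_C = ((15−1)/6)² = 5.444
te_D = (1 + 4·2 + 15)/6 = 24/6 = 4; σ²_D = ((15−1)/6)² = 5.444
te_E = (2 + 4·6 + 10)/6 = 36/6 = 6; σ²_E = ((10−2)/6)² = 1.778
te_F = (7 + 4·8 + 15)/6 = 54/6 = 9; σ²_F = ((15−7)/6)² = 1.778
te_G = (2 + 4·3 + 4)/6 = 18/6 = 3; σ²_G = ((4−2)/6)² = 0.111
te_H = (2 + 4·5 + 8)/6 = 30/6 = 5; σ²_H = ((8−2)/6)² = 1.000
te_I = (2 + 4·6 + 16)/6 = 42/6 = 7; σ²_I = ((16−2)/6)² = 5.444
te_J = (4 + 4·9 + 20)/6 = 60/6 = 10; σ²_J = ((20−4)/6)² = 7.111

Forward pass:
ES_A = 0; EF_A = 14
ES_B = 0; EF_B = 9
ES_C = 0; EF_C = 4
ES_D = 0; EF_D = 4
ES_E = 9; EF_E = 9+6 = 15
ES_F = max(EF_B=9, EF_D=4) = 9; EF_F = 9+9 = 18
ES_G = max(EF_C=4, EF_D=4) = 4; EF_G = 4+3 = 7
ES_H = 15; EF_H = 15+5 = 20
ES_I = 9; EF_I = 9+7 = 16
ES_J = max(EF_A=14, EF_D=4, EF_F=18, EF_G=7, EF_H=20, EF_I=16) = 20; EF_J = 20+10 = 30
Expected project duration μ = 30 days. Critical path: B → E → H → J.

Variances on critical path: σ²_B=5.444, σ²_E=1.778, σ²_H=1.000, σ²_J=7.111.
Largest is σ²_J = 7.111.

J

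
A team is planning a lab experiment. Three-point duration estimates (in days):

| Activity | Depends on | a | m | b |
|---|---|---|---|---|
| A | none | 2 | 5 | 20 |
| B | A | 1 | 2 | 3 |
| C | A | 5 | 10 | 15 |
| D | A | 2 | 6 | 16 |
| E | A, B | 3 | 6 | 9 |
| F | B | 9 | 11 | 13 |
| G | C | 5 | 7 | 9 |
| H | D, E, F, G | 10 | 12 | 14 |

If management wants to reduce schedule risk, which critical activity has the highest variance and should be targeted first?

A

te_A = (2 + 4·5 + 20)/6 = 42/6 = 7; σ²_A = ((20−2)/6)² = 9.000
te_B = (1 + 4·2 + 3)/6 = 12/6 = 2; σ²_B = ((3−1)/6)² = 0.111
te_C = (5 + 4·10 + 15)/6 = 60/6 = 10; σ²_C = ((15−5)/6)² = 2.778
te_D = (2 + 4·6 + 16)/6 = 42/6 = 7; σ²_D = ((16−2)/6)² = 5.444
te_E = (3 + 4·6 + 9)/6 = 36/6 = 6; σ²_E = ((9−3)/6)² = 1.000
te_F = (9 + 4·11 + 13)/6 = 66/6 = 11; σ²_F = ((13−9)/6)² = 0.444
te_G = (5 + 4·7 + 9)/6 = 42/6 = 7; σ²_G = ((9−5)/6)² = 0.444
te_H = (10 + 4·12 + 14)/6 = 72/6 = 12; σ²_H = ((14−10)/6)² = 0.444

Forward pass:
ES_A = 0; EF_A = 7
ES_B = 7; EF_B = 7+2 = 9
ES_C = 7; EF_C = 7+10 = 17
ES_D = 7; EF_D = 7+7 = 14
ES_E = max(EF_A=7, EF_B=9) = 9; EF_E = 9+6 = 15
ES_F = 9; EF_F = 9+11 = 20
ES_G = 17; EF_G = 17+7 = 24
ES_H = max(EF_D=14, EF_E=15, EF_F=20, EF_G=24) = 24; EF_H = 24+12 = 36
Expected project duration μ = 36 days. Critical path: A → C → G → H.

Variances on critical path: σ²_A=9.000, σ²_C=2.778, σ²_G=0.444, σ²_H=0.444.
Largest is σ²_A = 9.000.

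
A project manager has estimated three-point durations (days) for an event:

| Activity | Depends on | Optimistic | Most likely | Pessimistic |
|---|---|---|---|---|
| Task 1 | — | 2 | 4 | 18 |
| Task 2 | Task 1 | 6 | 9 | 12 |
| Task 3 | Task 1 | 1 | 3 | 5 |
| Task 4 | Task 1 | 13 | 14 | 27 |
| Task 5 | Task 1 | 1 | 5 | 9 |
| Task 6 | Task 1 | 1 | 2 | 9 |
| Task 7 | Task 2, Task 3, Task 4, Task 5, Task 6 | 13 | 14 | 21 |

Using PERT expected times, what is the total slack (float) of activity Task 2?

te_Task 1 = (2 + 4·4 + 18)/6 = 36/6 = 6
te_Task 2 = (6 + 4·9 + 12)/6 = 54/6 = 9
te_Task 3 = (1 + 4·3 + 5)/6 = 18/6 = 3
te_Task 4 = (13 + 4·14 + 27)/6 = 96/6 = 16
te_Task 5 = (1 + 4·5 + 9)/6 = 30/6 = 5
te_Task 6 = (1 + 4·2 + 9)/6 = 18/6 = 3
te_Task 7 = (13 + 4·14 + 21)/6 = 90/6 = 15

Forward pass:
ES_Task 1 = 0; EF_Task 1 = 6
ES_Task 2 = 6; EF_Task 2 = 6+9 = 15
ES_Task 3 = 6; EF_Task 3 = 6+3 = 9
ES_Task 4 = 6; EF_Task 4 = 6+16 = 22
ES_Task 5 = 6; EF_Task 5 = 6+5 = 11
ES_Task 6 = 6; EF_Task 6 = 6+3 = 9
ES_Task 7 = max(EF_Task 2=15, EF_Task 3=9, EF_Task 4=22, EF_Task 5=11, EF_Task 6=9) = 22; EF_Task 7 = 22+15 = 37
Expected project duration μ = 37 days. Critical path: Task 1 → Task 4 → Task 7.

Backward pass:
LF_Task 7 = 37; LS_Task 7 = 37−15 = 22
LF_Task 6 = LS_Task 7 = 22; LS_Task 6 = 22−3 = 19
LF_Task 5 = LS_Task 7 = 22; LS_Task 5 = 22−5 = 17
LF_Task 4 = LS_Task 7 = 22; LS_Task 4 = 22−16 = 6
LF_Task 3 = LS_Task 7 = 22; LS_Task 3 = 22−3 = 19
LF_Task 2 = LS_Task 7 = 22; LS_Task 2 = 22−9 = 13
LF_Task 1 = min(LS_Task 2=13, LS_Task 3=19, LS_Task 4=6, LS_Task 5=17, LS_Task 6=19) = 6; LS_Task 1 = 6−6 = 0
Slack_Task 2 = LS_Task 2 − ES_Task 2 = 13 − 6 = 7

7 days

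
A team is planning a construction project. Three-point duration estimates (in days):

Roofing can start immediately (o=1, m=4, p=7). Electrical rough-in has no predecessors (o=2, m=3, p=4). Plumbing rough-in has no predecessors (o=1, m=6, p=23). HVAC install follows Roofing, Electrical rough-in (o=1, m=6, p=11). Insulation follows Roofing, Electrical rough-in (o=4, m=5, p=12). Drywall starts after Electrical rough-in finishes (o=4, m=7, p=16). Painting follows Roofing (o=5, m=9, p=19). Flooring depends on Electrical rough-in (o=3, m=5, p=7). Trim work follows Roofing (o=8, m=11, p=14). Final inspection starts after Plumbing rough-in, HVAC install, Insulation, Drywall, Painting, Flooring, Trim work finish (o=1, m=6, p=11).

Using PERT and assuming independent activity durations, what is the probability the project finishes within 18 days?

0.085

te_Roofing = (1 + 4·4 + 7)/6 = 24/6 = 4; σ²_Roofing = ((7−1)/6)² = 1.000
te_Electrical rough-in = (2 + 4·3 + 4)/6 = 18/6 = 3; σ²_Electrical rough-in = ((4−2)/6)² = 0.111
te_Plumbing rough-in = (1 + 4·6 + 23)/6 = 48/6 = 8; σ²_Plumbing rough-in = ((23−1)/6)² = 13.444
te_HVAC install = (1 + 4·6 + 11)/6 = 36/6 = 6; σ²_HVAC install = ((11−1)/6)² = 2.778
te_Insulation = (4 + 4·5 + 12)/6 = 36/6 = 6; σ²_Insulation = ((12−4)/6)² = 1.778
te_Drywall = (4 + 4·7 + 16)/6 = 48/6 = 8; σ²_Drywall = ((16−4)/6)² = 4.000
te_Painting = (5 + 4·9 + 19)/6 = 60/6 = 10; σ²_Painting = ((19−5)/6)² = 5.444
te_Flooring = (3 + 4·5 + 7)/6 = 30/6 = 5; σ²_Flooring = ((7−3)/6)² = 0.444
te_Trim work = (8 + 4·11 + 14)/6 = 66/6 = 11; σ²_Trim work = ((14−8)/6)² = 1.000
te_Final inspection = (1 + 4·6 + 11)/6 = 36/6 = 6; σ²_Final inspection = ((11−1)/6)² = 2.778

Forward pass:
ES_Roofing = 0; EF_Roofing = 4
ES_Electrical rough-in = 0; EF_Electrical rough-in = 3
ES_Plumbing rough-in = 0; EF_Plumbing rough-in = 8
ES_HVAC install = max(EF_Roofing=4, EF_Electrical rough-in=3) = 4; EF_HVAC install = 4+6 = 10
ES_Insulation = max(EF_Roofing=4, EF_Electrical rough-in=3) = 4; EF_Insulation = 4+6 = 10
ES_Drywall = 3; EF_Drywall = 3+8 = 11
ES_Painting = 4; EF_Painting = 4+10 = 14
ES_Flooring = 3; EF_Flooring = 3+5 = 8
ES_Trim work = 4; EF_Trim work = 4+11 = 15
ES_Final inspection = max(EF_Plumbing rough-in=8, EF_HVAC install=10, EF_Insulation=10, EF_Drywall=11, EF_Painting=14, EF_Flooring=8, EF_Trim work=15) = 15; EF_Final inspection = 15+6 = 21
Expected project duration μ = 21 days. Critical path: Roofing → Trim work → Final inspection.

Variance along critical path = 1.000 + 1.000 + 2.778 = 4.778; σ = √4.778 = 2.186 days.
Z = (18 − 21) / 2.186 = -1.372
P(T ≤ 18) = Φ(-1.372) ≈ 0.085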